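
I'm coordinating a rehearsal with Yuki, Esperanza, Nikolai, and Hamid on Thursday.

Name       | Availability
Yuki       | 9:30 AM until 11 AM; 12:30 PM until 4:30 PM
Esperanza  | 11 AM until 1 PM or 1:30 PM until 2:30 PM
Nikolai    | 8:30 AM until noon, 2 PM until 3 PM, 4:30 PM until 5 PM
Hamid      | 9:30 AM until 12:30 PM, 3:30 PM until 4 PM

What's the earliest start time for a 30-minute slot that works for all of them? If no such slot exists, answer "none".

Yuki ∩ Esperanza: 12:30-13:00, 13:30-14:30.
Yuki ∩ Esperanza ∩ Nikolai: 14:00-14:30.
Yuki ∩ Esperanza ∩ Nikolai ∩ Hamid: ∅.
There is no time when everyone is free.
No common window is at least 30 minutes long.

none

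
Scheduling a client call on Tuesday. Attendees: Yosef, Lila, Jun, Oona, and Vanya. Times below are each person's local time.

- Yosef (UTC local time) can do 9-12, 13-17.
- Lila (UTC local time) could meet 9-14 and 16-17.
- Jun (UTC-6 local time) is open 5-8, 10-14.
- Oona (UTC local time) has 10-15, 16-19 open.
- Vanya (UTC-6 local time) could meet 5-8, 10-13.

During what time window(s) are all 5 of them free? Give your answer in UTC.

11:00-12:00, 13:00-14:00, 16:00-17:00

Yosef in UTC: 09:00-12:00, 13:00-17:00.
Lila in UTC: 09:00-14:00, 16:00-17:00.
Jun in UTC: 11:00-14:00, 16:00-20:00 (add 6h to convert from UTC-6).
Oona in UTC: 10:00-15:00, 16:00-19:00.
Vanya in UTC: 11:00-14:00, 16:00-19:00 (add 6h to convert from UTC-6).
Yosef ∩ Lila: 09:00-12:00, 13:00-14:00, 16:00-17:00.
Yosef ∩ Lila ∩ Jun: 11:00-12:00, 13:00-14:00, 16:00-17:00.
Yosef ∩ Lila ∩ Jun ∩ Oona: 11:00-12:00, 13:00-14:00, 16:00-17:00.
Yosef ∩ Lila ∩ Jun ∩ Oona ∩ Vanya: 11:00-12:00, 13:00-14:00, 16:00-17:00.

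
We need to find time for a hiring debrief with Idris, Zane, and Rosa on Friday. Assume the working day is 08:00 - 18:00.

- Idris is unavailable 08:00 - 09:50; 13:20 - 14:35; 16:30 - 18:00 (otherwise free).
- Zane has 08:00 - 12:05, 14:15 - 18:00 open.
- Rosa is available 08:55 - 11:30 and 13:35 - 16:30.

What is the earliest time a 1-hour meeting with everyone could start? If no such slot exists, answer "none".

09:50

Idris free: 09:50-13:20, 14:35-16:30 (invert busy blocks within the working day).
Zane free: 08:00-12:05, 14:15-18:00.
Rosa free: 08:55-11:30, 13:35-16:30.
Idris ∩ Zane: 09:50-12:05, 14:35-16:30.
Idris ∩ Zane ∩ Rosa: 09:50-11:30, 14:35-16:30.
The first common window of at least 60 minutes is 09:50-11:30, so the earliest start is 09:50.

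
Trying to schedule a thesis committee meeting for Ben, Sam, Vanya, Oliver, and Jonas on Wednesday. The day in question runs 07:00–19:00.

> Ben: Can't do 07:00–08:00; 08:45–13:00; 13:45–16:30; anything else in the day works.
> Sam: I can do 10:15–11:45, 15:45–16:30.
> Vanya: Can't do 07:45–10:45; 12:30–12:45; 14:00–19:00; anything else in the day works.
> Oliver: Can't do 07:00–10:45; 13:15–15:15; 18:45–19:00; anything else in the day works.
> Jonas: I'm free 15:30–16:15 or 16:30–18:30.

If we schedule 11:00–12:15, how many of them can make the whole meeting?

2

Ben free: 08:00-08:45, 13:00-13:45, 16:30-19:00 (invert busy blocks within the working day).
Sam free: 10:15-11:45, 15:45-16:30.
Vanya free: 07:00-07:45, 10:45-12:30, 12:45-14:00 (invert busy blocks within the working day).
Oliver free: 10:45-13:15, 15:15-18:45 (invert busy blocks within the working day).
Jonas free: 15:30-16:15, 16:30-18:30.
Vanya and Oliver can make the full 11:00-12:15 slot — that's 2.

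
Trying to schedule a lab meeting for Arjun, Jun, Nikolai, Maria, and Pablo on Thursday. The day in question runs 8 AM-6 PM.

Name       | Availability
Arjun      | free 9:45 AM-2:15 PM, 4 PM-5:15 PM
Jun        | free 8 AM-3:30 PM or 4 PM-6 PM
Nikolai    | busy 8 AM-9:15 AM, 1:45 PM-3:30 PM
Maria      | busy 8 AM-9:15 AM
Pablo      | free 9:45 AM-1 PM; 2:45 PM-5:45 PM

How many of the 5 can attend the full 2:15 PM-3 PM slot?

2

Arjun free: 09:45-14:15, 16:00-17:15.
Jun free: 08:00-15:30, 16:00-18:00.
Nikolai free: 09:15-13:45, 15:30-18:00 (invert busy blocks within the working day).
Maria free: 09:15-18:00 (invert busy blocks within the working day).
Pablo free: 09:45-13:00, 14:45-17:45.
Jun and Maria can make the full 14:15-15:00 slot — that's 2.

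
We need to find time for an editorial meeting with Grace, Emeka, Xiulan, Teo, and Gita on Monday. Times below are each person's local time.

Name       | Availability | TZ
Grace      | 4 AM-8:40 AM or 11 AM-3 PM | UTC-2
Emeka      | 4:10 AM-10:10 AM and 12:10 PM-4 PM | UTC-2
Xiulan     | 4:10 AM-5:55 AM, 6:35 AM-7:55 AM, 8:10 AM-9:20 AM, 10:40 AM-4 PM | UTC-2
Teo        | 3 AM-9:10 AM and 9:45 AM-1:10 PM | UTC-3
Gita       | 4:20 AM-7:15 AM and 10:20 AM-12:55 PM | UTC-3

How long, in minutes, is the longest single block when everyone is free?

105

Grace in UTC: 06:00-10:40, 13:00-17:00 (add 2h to convert from UTC-2).
Emeka in UTC: 06:10-12:10, 14:10-18:00 (add 2h to convert from UTC-2).
Xiulan in UTC: 06:10-07:55, 08:35-09:55, 10:10-11:20, 12:40-18:00 (add 2h to convert from UTC-2).
Teo in UTC: 06:00-12:10, 12:45-16:10 (add 3h to convert from UTC-3).
Gita in UTC: 07:20-10:15, 13:20-15:55 (add 3h to convert from UTC-3).
Grace ∩ Emeka: 06:10-10:40, 14:10-17:00.
Grace ∩ Emeka ∩ Xiulan: 06:10-07:55, 08:35-09:55, 10:10-10:40, 14:10-17:00.
Grace ∩ Emeka ∩ Xiulan ∩ Teo: 06:10-07:55, 08:35-09:55, 10:10-10:40, 14:10-16:10.
Grace ∩ Emeka ∩ Xiulan ∩ Teo ∩ Gita: 07:20-07:55, 08:35-09:55, 10:10-10:15, 14:10-15:55.
The longest is 14:10-15:55 at 105 minutes.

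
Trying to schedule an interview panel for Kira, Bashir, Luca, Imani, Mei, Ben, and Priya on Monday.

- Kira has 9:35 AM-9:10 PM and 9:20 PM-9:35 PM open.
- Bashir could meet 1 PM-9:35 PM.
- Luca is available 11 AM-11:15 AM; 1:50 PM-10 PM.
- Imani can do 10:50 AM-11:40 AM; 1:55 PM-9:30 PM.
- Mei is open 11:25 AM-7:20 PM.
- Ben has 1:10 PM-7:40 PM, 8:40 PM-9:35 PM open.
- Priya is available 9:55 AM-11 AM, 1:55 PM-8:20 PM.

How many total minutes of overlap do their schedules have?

Kira ∩ Bashir: 13:00-21:10, 21:20-21:35.
Kira ∩ Bashir ∩ Luca: 13:50-21:10, 21:20-21:35.
Kira ∩ Bashir ∩ Luca ∩ Imani: 13:55-21:10, 21:20-21:30.
Kira ∩ Bashir ∩ Luca ∩ Imani ∩ Mei: 13:55-19:20.
Kira ∩ Bashir ∩ Luca ∩ Imani ∩ Mei ∩ Ben: 13:55-19:20.
Kira ∩ Bashir ∩ Luca ∩ Imani ∩ Mei ∩ Ben ∩ Priya: 13:55-19:20.
Those are the intersection windows.
That's a single block of 325 minutes.

325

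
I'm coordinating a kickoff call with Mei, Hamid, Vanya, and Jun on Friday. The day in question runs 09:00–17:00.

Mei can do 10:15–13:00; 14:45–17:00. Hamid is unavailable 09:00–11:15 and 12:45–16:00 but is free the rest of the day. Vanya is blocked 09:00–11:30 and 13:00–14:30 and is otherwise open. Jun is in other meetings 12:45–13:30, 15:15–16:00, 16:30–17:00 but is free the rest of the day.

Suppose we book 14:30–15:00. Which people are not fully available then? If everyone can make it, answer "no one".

Mei free: 10:15-13:00, 14:45-17:00.
Hamid free: 11:15-12:45, 16:00-17:00 (invert busy blocks within the working day).
Vanya free: 11:30-13:00, 14:30-17:00 (invert busy blocks within the working day).
Jun free: 09:00-12:45, 13:30-15:15, 16:00-16:30 (invert busy blocks within the working day).
Mei: not fully free for 14:30-15:00. Hamid: not fully free for 14:30-15:00. Vanya: free for 14:30-15:00. Jun: free for 14:30-15:00.

Hamid, Mei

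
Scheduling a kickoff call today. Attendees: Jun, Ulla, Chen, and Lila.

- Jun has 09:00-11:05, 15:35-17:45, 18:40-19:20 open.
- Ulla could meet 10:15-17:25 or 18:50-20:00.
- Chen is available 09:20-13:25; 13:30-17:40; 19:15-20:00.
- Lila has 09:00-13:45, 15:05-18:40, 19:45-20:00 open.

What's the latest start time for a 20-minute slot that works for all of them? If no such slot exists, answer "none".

Jun ∩ Ulla: 10:15-11:05, 15:35-17:25, 18:50-19:20.
Jun ∩ Ulla ∩ Chen: 10:15-11:05, 15:35-17:25, 19:15-19:20.
Jun ∩ Ulla ∩ Chen ∩ Lila: 10:15-11:05, 15:35-17:25.
The last common window of at least 20 minutes is 15:35-17:25; a 20-minute meeting can start as late as 17:05 and still end by 17:25.

17:05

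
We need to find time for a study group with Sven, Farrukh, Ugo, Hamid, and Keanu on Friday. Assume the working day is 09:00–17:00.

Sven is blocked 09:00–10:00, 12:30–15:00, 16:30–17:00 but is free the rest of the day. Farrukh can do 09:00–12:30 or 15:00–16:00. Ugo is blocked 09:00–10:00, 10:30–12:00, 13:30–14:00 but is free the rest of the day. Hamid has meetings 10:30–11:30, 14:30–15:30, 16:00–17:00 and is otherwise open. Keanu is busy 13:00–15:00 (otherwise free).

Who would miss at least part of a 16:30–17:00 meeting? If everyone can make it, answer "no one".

Farrukh, Hamid, Sven

Sven free: 10:00-12:30, 15:00-16:30 (invert busy blocks within the working day).
Farrukh free: 09:00-12:30, 15:00-16:00.
Ugo free: 10:00-10:30, 12:00-13:30, 14:00-17:00 (invert busy blocks within the working day).
Hamid free: 09:00-10:30, 11:30-14:30, 15:30-16:00 (invert busy blocks within the working day).
Keanu free: 09:00-13:00, 15:00-17:00 (invert busy blocks within the working day).
Sven: not fully free for 16:30-17:00. Farrukh: not fully free for 16:30-17:00. Ugo: free for 16:30-17:00. Hamid: not fully free for 16:30-17:00. Keanu: free for 16:30-17:00.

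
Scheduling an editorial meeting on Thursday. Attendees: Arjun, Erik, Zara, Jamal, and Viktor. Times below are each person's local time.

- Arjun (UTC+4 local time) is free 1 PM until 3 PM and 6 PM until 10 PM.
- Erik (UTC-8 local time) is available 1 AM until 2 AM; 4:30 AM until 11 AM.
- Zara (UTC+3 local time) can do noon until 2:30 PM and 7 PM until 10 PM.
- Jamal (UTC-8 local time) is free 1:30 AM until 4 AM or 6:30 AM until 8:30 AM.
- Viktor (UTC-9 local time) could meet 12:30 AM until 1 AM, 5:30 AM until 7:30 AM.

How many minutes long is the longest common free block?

30

Arjun in UTC: 09:00-11:00, 14:00-18:00 (subtract 4h to convert from UTC+4).
Erik in UTC: 09:00-10:00, 12:30-19:00 (add 8h to convert from UTC-8).
Zara in UTC: 09:00-11:30, 16:00-19:00 (subtract 3h to convert from UTC+3).
Jamal in UTC: 09:30-12:00, 14:30-16:30 (add 8h to convert from UTC-8).
Viktor in UTC: 09:30-10:00, 14:30-16:30 (add 9h to convert from UTC-9).
Arjun ∩ Erik: 09:00-10:00, 14:00-18:00.
Arjun ∩ Erik ∩ Zara: 09:00-10:00, 16:00-18:00.
Arjun ∩ Erik ∩ Zara ∩ Jamal: 09:30-10:00, 16:00-16:30.
Arjun ∩ Erik ∩ Zara ∩ Jamal ∩ Viktor: 09:30-10:00, 16:00-16:30.
So the common availability across everyone is 09:30-10:00, 16:00-16:30.
The longest is 09:30-10:00 at 30 minutes.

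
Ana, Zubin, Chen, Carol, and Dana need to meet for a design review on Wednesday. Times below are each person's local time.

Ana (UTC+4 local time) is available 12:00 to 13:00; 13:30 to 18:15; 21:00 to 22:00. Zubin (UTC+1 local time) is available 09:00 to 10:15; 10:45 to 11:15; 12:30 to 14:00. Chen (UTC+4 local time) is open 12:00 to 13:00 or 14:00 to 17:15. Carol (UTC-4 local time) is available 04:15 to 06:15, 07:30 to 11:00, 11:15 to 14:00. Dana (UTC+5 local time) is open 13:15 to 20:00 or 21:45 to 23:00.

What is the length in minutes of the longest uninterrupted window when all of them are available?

Ana in UTC: 08:00-09:00, 09:30-14:15, 17:00-18:00 (subtract 4h to convert from UTC+4).
Zubin in UTC: 08:00-09:15, 09:45-10:15, 11:30-13:00 (subtract 1h to convert from UTC+1).
Chen in UTC: 08:00-09:00, 10:00-13:15 (subtract 4h to convert from UTC+4).
Carol in UTC: 08:15-10:15, 11:30-15:00, 15:15-18:00 (add 4h to convert from UTC-4).
Dana in UTC: 08:15-15:00, 16:45-18:00 (subtract 5h to convert from UTC+5).
Ana ∩ Zubin: 08:00-09:00, 09:45-10:15, 11:30-13:00.
Ana ∩ Zubin ∩ Chen: 08:00-09:00, 10:00-10:15, 11:30-13:00.
Ana ∩ Zubin ∩ Chen ∩ Carol: 08:15-09:00, 10:00-10:15, 11:30-13:00.
Ana ∩ Zubin ∩ Chen ∩ Carol ∩ Dana: 08:15-09:00, 10:00-10:15, 11:30-13:00.
Those are the intersection windows.
The longest is 11:30-13:00 at 90 minutes.

90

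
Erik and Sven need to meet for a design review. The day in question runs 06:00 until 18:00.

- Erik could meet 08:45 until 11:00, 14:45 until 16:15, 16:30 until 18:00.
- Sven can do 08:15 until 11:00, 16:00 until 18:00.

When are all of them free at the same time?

Erik ∩ Sven: 08:45-11:00, 16:00-16:15, 16:30-18:00.

08:45-11:00, 16:00-16:15, 16:30-18:00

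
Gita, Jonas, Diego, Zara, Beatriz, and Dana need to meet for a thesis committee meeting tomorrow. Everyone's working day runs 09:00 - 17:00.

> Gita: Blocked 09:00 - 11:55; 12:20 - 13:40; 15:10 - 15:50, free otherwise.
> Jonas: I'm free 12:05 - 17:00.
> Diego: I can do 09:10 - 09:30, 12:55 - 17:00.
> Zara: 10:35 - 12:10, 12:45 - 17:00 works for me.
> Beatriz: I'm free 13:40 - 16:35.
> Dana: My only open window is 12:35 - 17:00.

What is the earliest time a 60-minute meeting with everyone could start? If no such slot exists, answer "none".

13:40

Gita free: 11:55-12:20, 13:40-15:10, 15:50-17:00 (invert busy blocks within the working day).
Jonas free: 12:05-17:00.
Diego free: 09:10-09:30, 12:55-17:00.
Zara free: 10:35-12:10, 12:45-17:00.
Beatriz free: 13:40-16:35.
Dana free: 12:35-17:00.
Gita ∩ Jonas: 12:05-12:20, 13:40-15:10, 15:50-17:00.
Gita ∩ Jonas ∩ Diego: 13:40-15:10, 15:50-17:00.
Gita ∩ Jonas ∩ Diego ∩ Zara: 13:40-15:10, 15:50-17:00.
Gita ∩ Jonas ∩ Diego ∩ Zara ∩ Beatriz: 13:40-15:10, 15:50-16:35.
Gita ∩ Jonas ∩ Diego ∩ Zara ∩ Beatriz ∩ Dana: 13:40-15:10, 15:50-16:35.
The first common window of at least 60 minutes is 13:40-15:10, so the earliest start is 13:40.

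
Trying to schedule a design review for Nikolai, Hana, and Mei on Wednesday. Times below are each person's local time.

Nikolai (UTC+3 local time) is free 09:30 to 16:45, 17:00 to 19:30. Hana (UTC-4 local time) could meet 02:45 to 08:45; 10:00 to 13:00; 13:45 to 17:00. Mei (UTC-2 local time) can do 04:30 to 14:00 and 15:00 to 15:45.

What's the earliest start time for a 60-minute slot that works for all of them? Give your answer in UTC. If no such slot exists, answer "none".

Nikolai in UTC: 06:30-13:45, 14:00-16:30 (subtract 3h to convert from UTC+3).
Hana in UTC: 06:45-12:45, 14:00-17:00, 17:45-21:00 (add 4h to convert from UTC-4).
Mei in UTC: 06:30-16:00, 17:00-17:45 (add 2h to convert from UTC-2).
Nikolai ∩ Hana: 06:45-12:45, 14:00-16:30.
Nikolai ∩ Hana ∩ Mei: 06:45-12:45, 14:00-16:00.
The first common window of at least 60 minutes is 06:45-12:45, so the earliest start is 06:45.

06:45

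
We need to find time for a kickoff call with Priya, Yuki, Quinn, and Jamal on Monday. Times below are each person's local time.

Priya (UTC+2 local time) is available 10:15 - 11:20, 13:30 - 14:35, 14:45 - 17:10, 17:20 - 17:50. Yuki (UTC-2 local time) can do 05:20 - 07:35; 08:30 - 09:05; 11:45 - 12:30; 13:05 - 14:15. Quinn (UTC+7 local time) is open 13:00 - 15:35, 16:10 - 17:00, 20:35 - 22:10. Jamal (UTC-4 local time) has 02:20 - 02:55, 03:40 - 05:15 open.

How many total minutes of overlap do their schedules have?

Priya in UTC: 08:15-09:20, 11:30-12:35, 12:45-15:10, 15:20-15:50 (subtract 2h to convert from UTC+2).
Yuki in UTC: 07:20-09:35, 10:30-11:05, 13:45-14:30, 15:05-16:15 (add 2h to convert from UTC-2).
Quinn in UTC: 06:00-08:35, 09:10-10:00, 13:35-15:10 (subtract 7h to convert from UTC+7).
Jamal in UTC: 06:20-06:55, 07:40-09:15 (add 4h to convert from UTC-4).
Priya ∩ Yuki: 08:15-09:20, 13:45-14:30, 15:05-15:10, 15:20-15:50.
Priya ∩ Yuki ∩ Quinn: 08:15-08:35, 09:10-09:20, 13:45-14:30, 15:05-15:10.
Priya ∩ Yuki ∩ Quinn ∩ Jamal: 08:15-08:35, 09:10-09:15.
So the common availability across everyone is 08:15-08:35, 09:10-09:15.
Summing the common windows: 20 + 5 = 25 minutes.

25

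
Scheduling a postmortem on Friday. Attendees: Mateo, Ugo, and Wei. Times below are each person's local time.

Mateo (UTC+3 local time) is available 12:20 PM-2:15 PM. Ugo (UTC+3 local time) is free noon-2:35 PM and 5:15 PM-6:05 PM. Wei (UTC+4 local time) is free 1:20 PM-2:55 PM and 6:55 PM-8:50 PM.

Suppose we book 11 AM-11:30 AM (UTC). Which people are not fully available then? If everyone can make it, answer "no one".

Mateo, Wei

Mateo in UTC: 09:20-11:15 (subtract 3h to convert from UTC+3).
Ugo in UTC: 09:00-11:35, 14:15-15:05 (subtract 3h to convert from UTC+3).
Wei in UTC: 09:20-10:55, 14:55-16:50 (subtract 4h to convert from UTC+4).
Mateo: not fully free for 11:00-11:30. Ugo: free for 11:00-11:30. Wei: not fully free for 11:00-11:30.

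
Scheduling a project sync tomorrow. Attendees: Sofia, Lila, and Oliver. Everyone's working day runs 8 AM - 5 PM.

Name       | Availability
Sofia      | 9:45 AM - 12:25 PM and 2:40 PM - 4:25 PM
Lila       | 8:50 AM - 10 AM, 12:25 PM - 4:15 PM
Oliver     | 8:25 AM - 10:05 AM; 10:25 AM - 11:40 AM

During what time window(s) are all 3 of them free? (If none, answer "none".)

09:45-10:00

Sofia ∩ Lila: 09:45-10:00, 14:40-16:15.
Sofia ∩ Lila ∩ Oliver: 09:45-10:00.
Those are the intersection windows.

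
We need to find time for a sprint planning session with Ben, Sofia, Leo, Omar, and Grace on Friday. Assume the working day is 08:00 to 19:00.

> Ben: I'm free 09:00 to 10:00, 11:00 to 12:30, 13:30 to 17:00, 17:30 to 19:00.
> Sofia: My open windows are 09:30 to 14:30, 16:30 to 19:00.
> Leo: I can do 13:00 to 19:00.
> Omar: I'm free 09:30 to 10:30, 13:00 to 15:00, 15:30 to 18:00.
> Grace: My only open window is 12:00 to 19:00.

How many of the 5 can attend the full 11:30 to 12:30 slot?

Ben and Sofia can make the full 11:30-12:30 slot — that's 2.

2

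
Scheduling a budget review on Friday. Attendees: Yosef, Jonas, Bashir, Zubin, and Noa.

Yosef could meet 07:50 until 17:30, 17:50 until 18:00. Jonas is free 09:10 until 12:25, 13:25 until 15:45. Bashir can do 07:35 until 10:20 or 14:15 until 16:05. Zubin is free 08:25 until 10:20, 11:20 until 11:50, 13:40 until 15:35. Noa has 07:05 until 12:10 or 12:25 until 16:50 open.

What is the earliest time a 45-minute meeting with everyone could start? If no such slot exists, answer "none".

09:10

Yosef ∩ Jonas: 09:10-12:25, 13:25-15:45.
Yosef ∩ Jonas ∩ Bashir: 09:10-10:20, 14:15-15:45.
Yosef ∩ Jonas ∩ Bashir ∩ Zubin: 09:10-10:20, 14:15-15:35.
Yosef ∩ Jonas ∩ Bashir ∩ Zubin ∩ Noa: 09:10-10:20, 14:15-15:35.
So the common availability across everyone is 09:10-10:20, 14:15-15:35.
The first common window of at least 45 minutes is 09:10-10:20, so the earliest start is 09:10.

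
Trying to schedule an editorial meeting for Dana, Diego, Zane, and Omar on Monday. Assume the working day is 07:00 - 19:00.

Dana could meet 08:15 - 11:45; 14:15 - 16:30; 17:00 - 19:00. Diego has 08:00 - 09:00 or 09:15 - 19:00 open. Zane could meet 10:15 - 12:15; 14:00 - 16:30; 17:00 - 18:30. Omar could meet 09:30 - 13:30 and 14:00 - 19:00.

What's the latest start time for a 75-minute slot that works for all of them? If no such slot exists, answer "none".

17:15

Dana ∩ Diego: 08:15-09:00, 09:15-11:45, 14:15-16:30, 17:00-19:00.
Dana ∩ Diego ∩ Zane: 10:15-11:45, 14:15-16:30, 17:00-18:30.
Dana ∩ Diego ∩ Zane ∩ Omar: 10:15-11:45, 14:15-16:30, 17:00-18:30.
Those are the intersection windows.
The last common window of at least 75 minutes is 17:00-18:30; a 75-minute meeting can start as late as 17:15 and still end by 18:30.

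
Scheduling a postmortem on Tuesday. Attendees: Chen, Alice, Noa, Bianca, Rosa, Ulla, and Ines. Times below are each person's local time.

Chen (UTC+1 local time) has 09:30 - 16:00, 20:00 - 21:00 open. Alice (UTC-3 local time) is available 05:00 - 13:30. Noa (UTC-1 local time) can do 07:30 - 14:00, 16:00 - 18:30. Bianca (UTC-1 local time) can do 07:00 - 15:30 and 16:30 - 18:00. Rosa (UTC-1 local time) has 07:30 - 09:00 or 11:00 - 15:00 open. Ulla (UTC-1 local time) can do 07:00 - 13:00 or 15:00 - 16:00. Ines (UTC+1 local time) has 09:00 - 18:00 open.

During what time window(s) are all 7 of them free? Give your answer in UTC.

Chen in UTC: 08:30-15:00, 19:00-20:00 (subtract 1h to convert from UTC+1).
Alice in UTC: 08:00-16:30 (add 3h to convert from UTC-3).
Noa in UTC: 08:30-15:00, 17:00-19:30 (add 1h to convert from UTC-1).
Bianca in UTC: 08:00-16:30, 17:30-19:00 (add 1h to convert from UTC-1).
Rosa in UTC: 08:30-10:00, 12:00-16:00 (add 1h to convert from UTC-1).
Ulla in UTC: 08:00-14:00, 16:00-17:00 (add 1h to convert from UTC-1).
Ines in UTC: 08:00-17:00 (subtract 1h to convert from UTC+1).
Chen ∩ Alice: 08:30-15:00.
Chen ∩ Alice ∩ Noa: 08:30-15:00.
Chen ∩ Alice ∩ Noa ∩ Bianca: 08:30-15:00.
Chen ∩ Alice ∩ Noa ∩ Bianca ∩ Rosa: 08:30-10:00, 12:00-15:00.
Chen ∩ Alice ∩ Noa ∩ Bianca ∩ Rosa ∩ Ulla: 08:30-10:00, 12:00-14:00.
Chen ∩ Alice ∩ Noa ∩ Bianca ∩ Rosa ∩ Ulla ∩ Ines: 08:30-10:00, 12:00-14:00.

08:30-10:00, 12:00-14:00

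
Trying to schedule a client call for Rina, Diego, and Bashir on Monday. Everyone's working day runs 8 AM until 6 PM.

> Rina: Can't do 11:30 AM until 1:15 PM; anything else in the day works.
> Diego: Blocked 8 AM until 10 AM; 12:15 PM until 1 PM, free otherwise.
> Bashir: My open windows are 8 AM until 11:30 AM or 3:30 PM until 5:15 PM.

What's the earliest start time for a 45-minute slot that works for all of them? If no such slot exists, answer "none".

10:00

Rina free: 08:00-11:30, 13:15-18:00 (invert busy blocks within the working day).
Diego free: 10:00-12:15, 13:00-18:00 (invert busy blocks within the working day).
Bashir free: 08:00-11:30, 15:30-17:15.
Rina ∩ Diego: 10:00-11:30, 13:15-18:00.
Rina ∩ Diego ∩ Bashir: 10:00-11:30, 15:30-17:15.
The first common window of at least 45 minutes is 10:00-11:30, so the earliest start is 10:00.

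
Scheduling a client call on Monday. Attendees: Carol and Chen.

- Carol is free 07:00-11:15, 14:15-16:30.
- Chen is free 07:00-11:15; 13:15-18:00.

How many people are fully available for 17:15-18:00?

1

Chen can make the full 17:15-18:00 slot — that's 1.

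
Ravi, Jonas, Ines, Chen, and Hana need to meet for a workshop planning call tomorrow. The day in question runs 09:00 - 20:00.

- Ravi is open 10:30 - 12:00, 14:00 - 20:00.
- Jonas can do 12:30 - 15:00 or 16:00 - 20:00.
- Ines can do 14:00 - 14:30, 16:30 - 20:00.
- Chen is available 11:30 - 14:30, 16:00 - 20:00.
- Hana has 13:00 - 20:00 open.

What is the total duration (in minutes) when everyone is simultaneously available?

240

Ravi ∩ Jonas: 14:00-15:00, 16:00-20:00.
Ravi ∩ Jonas ∩ Ines: 14:00-14:30, 16:30-20:00.
Ravi ∩ Jonas ∩ Ines ∩ Chen: 14:00-14:30, 16:30-20:00.
Ravi ∩ Jonas ∩ Ines ∩ Chen ∩ Hana: 14:00-14:30, 16:30-20:00.
Summing the common windows: 30 + 210 = 240 minutes.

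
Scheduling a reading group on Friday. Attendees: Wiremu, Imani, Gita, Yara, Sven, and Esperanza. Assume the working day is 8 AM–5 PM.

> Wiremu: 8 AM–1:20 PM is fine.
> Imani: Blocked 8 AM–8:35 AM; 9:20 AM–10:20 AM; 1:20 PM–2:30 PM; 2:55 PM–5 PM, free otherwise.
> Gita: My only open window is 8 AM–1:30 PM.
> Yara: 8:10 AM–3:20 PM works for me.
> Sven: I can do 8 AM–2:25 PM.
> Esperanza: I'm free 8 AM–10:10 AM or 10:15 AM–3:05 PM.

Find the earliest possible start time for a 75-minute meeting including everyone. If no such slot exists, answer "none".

Wiremu free: 08:00-13:20.
Imani free: 08:35-09:20, 10:20-13:20, 14:30-14:55 (invert busy blocks within the working day).
Gita free: 08:00-13:30.
Yara free: 08:10-15:20.
Sven free: 08:00-14:25.
Esperanza free: 08:00-10:10, 10:15-15:05.
Wiremu ∩ Imani: 08:35-09:20, 10:20-13:20.
Wiremu ∩ Imani ∩ Gita: 08:35-09:20, 10:20-13:20.
Wiremu ∩ Imani ∩ Gita ∩ Yara: 08:35-09:20, 10:20-13:20.
Wiremu ∩ Imani ∩ Gita ∩ Yara ∩ Sven: 08:35-09:20, 10:20-13:20.
Wiremu ∩ Imani ∩ Gita ∩ Yara ∩ Sven ∩ Esperanza: 08:35-09:20, 10:20-13:20.
The first common window of at least 75 minutes is 10:20-13:20, so the earliest start is 10:20.

10:20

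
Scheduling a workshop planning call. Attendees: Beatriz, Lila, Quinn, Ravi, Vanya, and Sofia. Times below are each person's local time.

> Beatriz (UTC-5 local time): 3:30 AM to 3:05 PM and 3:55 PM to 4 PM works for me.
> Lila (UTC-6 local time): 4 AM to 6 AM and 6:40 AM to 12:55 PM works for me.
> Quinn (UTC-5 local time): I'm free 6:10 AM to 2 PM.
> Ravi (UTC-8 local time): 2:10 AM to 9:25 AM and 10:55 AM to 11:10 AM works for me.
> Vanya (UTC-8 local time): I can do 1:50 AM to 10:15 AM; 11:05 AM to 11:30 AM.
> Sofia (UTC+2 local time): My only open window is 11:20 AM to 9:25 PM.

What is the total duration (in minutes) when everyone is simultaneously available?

Beatriz in UTC: 08:30-20:05, 20:55-21:00 (add 5h to convert from UTC-5).
Lila in UTC: 10:00-12:00, 12:40-18:55 (add 6h to convert from UTC-6).
Quinn in UTC: 11:10-19:00 (add 5h to convert from UTC-5).
Ravi in UTC: 10:10-17:25, 18:55-19:10 (add 8h to convert from UTC-8).
Vanya in UTC: 09:50-18:15, 19:05-19:30 (add 8h to convert from UTC-8).
Sofia in UTC: 09:20-19:25 (subtract 2h to convert from UTC+2).
Beatriz ∩ Lila: 10:00-12:00, 12:40-18:55.
Beatriz ∩ Lila ∩ Quinn: 11:10-12:00, 12:40-18:55.
Beatriz ∩ Lila ∩ Quinn ∩ Ravi: 11:10-12:00, 12:40-17:25.
Beatriz ∩ Lila ∩ Quinn ∩ Ravi ∩ Vanya: 11:10-12:00, 12:40-17:25.
Beatriz ∩ Lila ∩ Quinn ∩ Ravi ∩ Vanya ∩ Sofia: 11:10-12:00, 12:40-17:25.
Summing the common windows: 50 + 285 = 335 minutes.

335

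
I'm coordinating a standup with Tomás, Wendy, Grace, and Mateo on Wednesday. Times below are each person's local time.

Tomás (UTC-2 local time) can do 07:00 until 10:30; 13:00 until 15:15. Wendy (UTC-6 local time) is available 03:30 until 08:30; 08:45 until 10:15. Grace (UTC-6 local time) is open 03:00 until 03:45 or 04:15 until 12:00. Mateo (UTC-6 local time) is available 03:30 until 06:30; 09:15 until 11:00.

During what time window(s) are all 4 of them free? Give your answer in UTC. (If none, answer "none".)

09:30-09:45, 10:15-12:30, 15:15-16:15

Tomás in UTC: 09:00-12:30, 15:00-17:15 (add 2h to convert from UTC-2).
Wendy in UTC: 09:30-14:30, 14:45-16:15 (add 6h to convert from UTC-6).
Grace in UTC: 09:00-09:45, 10:15-18:00 (add 6h to convert from UTC-6).
Mateo in UTC: 09:30-12:30, 15:15-17:00 (add 6h to convert from UTC-6).
Tomás ∩ Wendy: 09:30-12:30, 15:00-16:15.
Tomás ∩ Wendy ∩ Grace: 09:30-09:45, 10:15-12:30, 15:00-16:15.
Tomás ∩ Wendy ∩ Grace ∩ Mateo: 09:30-09:45, 10:15-12:30, 15:15-16:15.
Those are the intersection windows.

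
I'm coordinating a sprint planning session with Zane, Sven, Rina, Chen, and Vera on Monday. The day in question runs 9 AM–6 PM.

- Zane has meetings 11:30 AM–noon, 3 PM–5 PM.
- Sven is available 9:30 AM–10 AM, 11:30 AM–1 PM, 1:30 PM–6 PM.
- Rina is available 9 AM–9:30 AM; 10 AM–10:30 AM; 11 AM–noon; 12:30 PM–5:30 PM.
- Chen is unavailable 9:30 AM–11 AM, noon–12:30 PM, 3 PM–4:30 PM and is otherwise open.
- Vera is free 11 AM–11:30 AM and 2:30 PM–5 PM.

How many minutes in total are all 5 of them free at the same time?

Zane free: 09:00-11:30, 12:00-15:00, 17:00-18:00 (invert busy blocks within the working day).
Sven free: 09:30-10:00, 11:30-13:00, 13:30-18:00.
Rina free: 09:00-09:30, 10:00-10:30, 11:00-12:00, 12:30-17:30.
Chen free: 09:00-09:30, 11:00-12:00, 12:30-15:00, 16:30-18:00 (invert busy blocks within the working day).
Vera free: 11:00-11:30, 14:30-17:00.
Zane ∩ Sven: 09:30-10:00, 12:00-13:00, 13:30-15:00, 17:00-18:00.
Zane ∩ Sven ∩ Rina: 12:30-13:00, 13:30-15:00, 17:00-17:30.
Zane ∩ Sven ∩ Rina ∩ Chen: 12:30-13:00, 13:30-15:00, 17:00-17:30.
Zane ∩ Sven ∩ Rina ∩ Chen ∩ Vera: 14:30-15:00.
So the common availability across everyone is 14:30-15:00.
That's a single block of 30 minutes.

30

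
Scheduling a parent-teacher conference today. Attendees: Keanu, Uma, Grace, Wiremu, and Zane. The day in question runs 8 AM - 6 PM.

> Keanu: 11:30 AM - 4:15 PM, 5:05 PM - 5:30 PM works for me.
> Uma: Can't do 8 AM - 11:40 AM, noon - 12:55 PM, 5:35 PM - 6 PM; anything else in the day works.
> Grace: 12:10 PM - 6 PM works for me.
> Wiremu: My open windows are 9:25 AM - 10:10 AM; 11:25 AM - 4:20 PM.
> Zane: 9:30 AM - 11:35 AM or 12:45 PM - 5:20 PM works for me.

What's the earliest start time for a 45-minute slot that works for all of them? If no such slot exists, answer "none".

12:55

Keanu free: 11:30-16:15, 17:05-17:30.
Uma free: 11:40-12:00, 12:55-17:35 (invert busy blocks within the working day).
Grace free: 12:10-18:00.
Wiremu free: 09:25-10:10, 11:25-16:20.
Zane free: 09:30-11:35, 12:45-17:20.
Keanu ∩ Uma: 11:40-12:00, 12:55-16:15, 17:05-17:30.
Keanu ∩ Uma ∩ Grace: 12:55-16:15, 17:05-17:30.
Keanu ∩ Uma ∩ Grace ∩ Wiremu: 12:55-16:15.
Keanu ∩ Uma ∩ Grace ∩ Wiremu ∩ Zane: 12:55-16:15.
Those are the intersection windows.
The first common window of at least 45 minutes is 12:55-16:15, so the earliest start is 12:55.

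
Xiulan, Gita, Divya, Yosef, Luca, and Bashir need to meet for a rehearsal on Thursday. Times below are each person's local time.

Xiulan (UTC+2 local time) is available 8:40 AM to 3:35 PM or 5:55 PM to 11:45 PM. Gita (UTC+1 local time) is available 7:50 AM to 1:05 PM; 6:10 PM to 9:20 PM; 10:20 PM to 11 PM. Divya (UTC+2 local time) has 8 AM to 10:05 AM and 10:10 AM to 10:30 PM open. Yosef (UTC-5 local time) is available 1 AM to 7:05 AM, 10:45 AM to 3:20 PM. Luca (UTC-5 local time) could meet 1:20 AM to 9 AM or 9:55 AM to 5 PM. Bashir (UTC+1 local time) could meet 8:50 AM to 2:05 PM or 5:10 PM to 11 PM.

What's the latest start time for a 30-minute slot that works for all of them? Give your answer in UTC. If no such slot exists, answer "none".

19:50

Xiulan in UTC: 06:40-13:35, 15:55-21:45 (subtract 2h to convert from UTC+2).
Gita in UTC: 06:50-12:05, 17:10-20:20, 21:20-22:00 (subtract 1h to convert from UTC+1).
Divya in UTC: 06:00-08:05, 08:10-20:30 (subtract 2h to convert from UTC+2).
Yosef in UTC: 06:00-12:05, 15:45-20:20 (add 5h to convert from UTC-5).
Luca in UTC: 06:20-14:00, 14:55-22:00 (add 5h to convert from UTC-5).
Bashir in UTC: 07:50-13:05, 16:10-22:00 (subtract 1h to convert from UTC+1).
Xiulan ∩ Gita: 06:50-12:05, 17:10-20:20, 21:20-21:45.
Xiulan ∩ Gita ∩ Divya: 06:50-08:05, 08:10-12:05, 17:10-20:20.
Xiulan ∩ Gita ∩ Divya ∩ Yosef: 06:50-08:05, 08:10-12:05, 17:10-20:20.
Xiulan ∩ Gita ∩ Divya ∩ Yosef ∩ Luca: 06:50-08:05, 08:10-12:05, 17:10-20:20.
Xiulan ∩ Gita ∩ Divya ∩ Yosef ∩ Luca ∩ Bashir: 07:50-08:05, 08:10-12:05, 17:10-20:20.
The last common window of at least 30 minutes is 17:10-20:20; a 30-minute meeting can start as late as 19:50 and still end by 20:20.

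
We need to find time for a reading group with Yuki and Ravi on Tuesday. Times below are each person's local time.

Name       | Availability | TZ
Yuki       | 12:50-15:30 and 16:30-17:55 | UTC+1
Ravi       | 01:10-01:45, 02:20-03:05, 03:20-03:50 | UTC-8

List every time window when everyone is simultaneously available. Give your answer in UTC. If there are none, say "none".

none

Yuki in UTC: 11:50-14:30, 15:30-16:55 (subtract 1h to convert from UTC+1).
Ravi in UTC: 09:10-09:45, 10:20-11:05, 11:20-11:50 (add 8h to convert from UTC-8).
Yuki ∩ Ravi: ∅.
There is no time when everyone is free.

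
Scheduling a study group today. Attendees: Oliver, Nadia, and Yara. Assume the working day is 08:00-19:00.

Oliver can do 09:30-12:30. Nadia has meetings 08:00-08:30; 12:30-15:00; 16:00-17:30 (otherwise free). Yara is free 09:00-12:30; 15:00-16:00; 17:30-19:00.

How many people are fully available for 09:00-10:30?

2

Oliver free: 09:30-12:30.
Nadia free: 08:30-12:30, 15:00-16:00, 17:30-19:00 (invert busy blocks within the working day).
Yara free: 09:00-12:30, 15:00-16:00, 17:30-19:00.
Nadia and Yara can make the full 09:00-10:30 slot — that's 2.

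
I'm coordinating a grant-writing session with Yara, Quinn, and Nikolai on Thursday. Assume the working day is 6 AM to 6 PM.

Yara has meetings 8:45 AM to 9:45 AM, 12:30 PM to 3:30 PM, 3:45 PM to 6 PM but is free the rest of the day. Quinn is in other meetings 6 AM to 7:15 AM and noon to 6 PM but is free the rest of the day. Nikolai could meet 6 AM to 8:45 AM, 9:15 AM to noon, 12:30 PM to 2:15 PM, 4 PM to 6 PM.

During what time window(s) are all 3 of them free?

Yara free: 06:00-08:45, 09:45-12:30, 15:30-15:45 (invert busy blocks within the working day).
Quinn free: 07:15-12:00 (invert busy blocks within the working day).
Nikolai free: 06:00-08:45, 09:15-12:00, 12:30-14:15, 16:00-18:00.
Yara ∩ Quinn: 07:15-08:45, 09:45-12:00.
Yara ∩ Quinn ∩ Nikolai: 07:15-08:45, 09:45-12:00.
Those are the intersection windows.

07:15-08:45, 09:45-12:00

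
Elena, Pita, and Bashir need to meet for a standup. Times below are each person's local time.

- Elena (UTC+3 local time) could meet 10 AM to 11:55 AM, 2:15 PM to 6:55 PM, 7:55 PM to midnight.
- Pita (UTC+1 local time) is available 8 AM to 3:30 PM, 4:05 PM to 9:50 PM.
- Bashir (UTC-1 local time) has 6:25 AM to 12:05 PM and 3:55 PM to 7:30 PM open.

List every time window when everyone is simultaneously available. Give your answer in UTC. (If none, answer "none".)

Elena in UTC: 07:00-08:55, 11:15-15:55, 16:55-21:00 (subtract 3h to convert from UTC+3).
Pita in UTC: 07:00-14:30, 15:05-20:50 (subtract 1h to convert from UTC+1).
Bashir in UTC: 07:25-13:05, 16:55-20:30 (add 1h to convert from UTC-1).
Elena ∩ Pita: 07:00-08:55, 11:15-14:30, 15:05-15:55, 16:55-20:50.
Elena ∩ Pita ∩ Bashir: 07:25-08:55, 11:15-13:05, 16:55-20:30.

07:25-08:55, 11:15-13:05, 16:55-20:30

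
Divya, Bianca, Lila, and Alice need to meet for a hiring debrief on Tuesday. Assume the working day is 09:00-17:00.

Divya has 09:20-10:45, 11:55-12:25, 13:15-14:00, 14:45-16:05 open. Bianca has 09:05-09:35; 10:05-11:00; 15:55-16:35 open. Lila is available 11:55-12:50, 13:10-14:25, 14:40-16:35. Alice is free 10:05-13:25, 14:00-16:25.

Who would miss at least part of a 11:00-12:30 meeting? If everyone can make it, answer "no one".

Bianca, Divya, Lila

Divya: not fully free for 11:00-12:30. Bianca: not fully free for 11:00-12:30. Lila: not fully free for 11:00-12:30. Alice: free for 11:00-12:30.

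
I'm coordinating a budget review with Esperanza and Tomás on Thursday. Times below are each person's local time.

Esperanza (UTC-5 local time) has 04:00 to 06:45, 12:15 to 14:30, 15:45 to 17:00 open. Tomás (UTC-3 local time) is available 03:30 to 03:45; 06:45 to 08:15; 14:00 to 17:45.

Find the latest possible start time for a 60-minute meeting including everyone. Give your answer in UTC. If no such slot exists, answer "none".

18:30

Esperanza in UTC: 09:00-11:45, 17:15-19:30, 20:45-22:00 (add 5h to convert from UTC-5).
Tomás in UTC: 06:30-06:45, 09:45-11:15, 17:00-20:45 (add 3h to convert from UTC-3).
Esperanza ∩ Tomás: 09:45-11:15, 17:15-19:30.
Those are the intersection windows.
The last common window of at least 60 minutes is 17:15-19:30; a 60-minute meeting can start as late as 18:30 and still end by 19:30.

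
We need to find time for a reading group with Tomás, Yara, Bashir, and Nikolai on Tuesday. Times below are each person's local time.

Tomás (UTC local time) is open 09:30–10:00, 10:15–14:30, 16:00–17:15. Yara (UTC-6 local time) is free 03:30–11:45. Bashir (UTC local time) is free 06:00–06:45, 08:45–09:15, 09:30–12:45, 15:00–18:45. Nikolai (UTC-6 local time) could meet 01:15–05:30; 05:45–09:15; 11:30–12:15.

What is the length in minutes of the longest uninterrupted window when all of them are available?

Tomás in UTC: 09:30-10:00, 10:15-14:30, 16:00-17:15.
Yara in UTC: 09:30-17:45 (add 6h to convert from UTC-6).
Bashir in UTC: 06:00-06:45, 08:45-09:15, 09:30-12:45, 15:00-18:45.
Nikolai in UTC: 07:15-11:30, 11:45-15:15, 17:30-18:15 (add 6h to convert from UTC-6).
Tomás ∩ Yara: 09:30-10:00, 10:15-14:30, 16:00-17:15.
Tomás ∩ Yara ∩ Bashir: 09:30-10:00, 10:15-12:45, 16:00-17:15.
Tomás ∩ Yara ∩ Bashir ∩ Nikolai: 09:30-10:00, 10:15-11:30, 11:45-12:45.
The longest is 10:15-11:30 at 75 minutes.

75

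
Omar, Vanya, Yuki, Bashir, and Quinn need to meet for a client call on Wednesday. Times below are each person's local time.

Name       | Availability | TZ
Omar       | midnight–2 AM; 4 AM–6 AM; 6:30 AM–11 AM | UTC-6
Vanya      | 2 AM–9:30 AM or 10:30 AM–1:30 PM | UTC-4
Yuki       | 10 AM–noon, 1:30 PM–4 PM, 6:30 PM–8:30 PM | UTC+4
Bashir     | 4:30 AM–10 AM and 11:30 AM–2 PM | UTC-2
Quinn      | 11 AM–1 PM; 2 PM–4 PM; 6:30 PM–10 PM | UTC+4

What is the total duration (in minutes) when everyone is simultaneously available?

Omar in UTC: 06:00-08:00, 10:00-12:00, 12:30-17:00 (add 6h to convert from UTC-6).
Vanya in UTC: 06:00-13:30, 14:30-17:30 (add 4h to convert from UTC-4).
Yuki in UTC: 06:00-08:00, 09:30-12:00, 14:30-16:30 (subtract 4h to convert from UTC+4).
Bashir in UTC: 06:30-12:00, 13:30-16:00 (add 2h to convert from UTC-2).
Quinn in UTC: 07:00-09:00, 10:00-12:00, 14:30-18:00 (subtract 4h to convert from UTC+4).
Omar ∩ Vanya: 06:00-08:00, 10:00-12:00, 12:30-13:30, 14:30-17:00.
Omar ∩ Vanya ∩ Yuki: 06:00-08:00, 10:00-12:00, 14:30-16:30.
Omar ∩ Vanya ∩ Yuki ∩ Bashir: 06:30-08:00, 10:00-12:00, 14:30-16:00.
Omar ∩ Vanya ∩ Yuki ∩ Bashir ∩ Quinn: 07:00-08:00, 10:00-12:00, 14:30-16:00.
Those are the intersection windows.
Summing the common windows: 60 + 120 + 90 = 270 minutes.

270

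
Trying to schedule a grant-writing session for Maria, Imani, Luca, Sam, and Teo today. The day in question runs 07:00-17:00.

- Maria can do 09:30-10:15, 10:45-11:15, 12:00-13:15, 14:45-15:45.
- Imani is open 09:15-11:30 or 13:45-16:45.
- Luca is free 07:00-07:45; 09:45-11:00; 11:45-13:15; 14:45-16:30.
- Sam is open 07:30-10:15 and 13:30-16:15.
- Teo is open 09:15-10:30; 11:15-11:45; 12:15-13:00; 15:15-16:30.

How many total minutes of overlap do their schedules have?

Maria ∩ Imani: 09:30-10:15, 10:45-11:15, 14:45-15:45.
Maria ∩ Imani ∩ Luca: 09:45-10:15, 10:45-11:00, 14:45-15:45.
Maria ∩ Imani ∩ Luca ∩ Sam: 09:45-10:15, 14:45-15:45.
Maria ∩ Imani ∩ Luca ∩ Sam ∩ Teo: 09:45-10:15, 15:15-15:45.
Summing the common windows: 30 + 30 = 60 minutes.

60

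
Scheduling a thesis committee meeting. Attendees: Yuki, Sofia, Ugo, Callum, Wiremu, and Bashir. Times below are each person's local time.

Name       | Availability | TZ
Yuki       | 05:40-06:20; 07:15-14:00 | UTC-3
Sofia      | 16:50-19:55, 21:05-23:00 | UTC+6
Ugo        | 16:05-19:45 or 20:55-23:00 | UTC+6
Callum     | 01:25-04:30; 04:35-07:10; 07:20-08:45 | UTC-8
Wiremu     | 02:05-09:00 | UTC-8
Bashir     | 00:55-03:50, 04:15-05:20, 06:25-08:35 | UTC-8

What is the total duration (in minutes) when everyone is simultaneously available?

Yuki in UTC: 08:40-09:20, 10:15-17:00 (add 3h to convert from UTC-3).
Sofia in UTC: 10:50-13:55, 15:05-17:00 (subtract 6h to convert from UTC+6).
Ugo in UTC: 10:05-13:45, 14:55-17:00 (subtract 6h to convert from UTC+6).
Callum in UTC: 09:25-12:30, 12:35-15:10, 15:20-16:45 (add 8h to convert from UTC-8).
Wiremu in UTC: 10:05-17:00 (add 8h to convert from UTC-8).
Bashir in UTC: 08:55-11:50, 12:15-13:20, 14:25-16:35 (add 8h to convert from UTC-8).
Yuki ∩ Sofia: 10:50-13:55, 15:05-17:00.
Yuki ∩ Sofia ∩ Ugo: 10:50-13:45, 15:05-17:00.
Yuki ∩ Sofia ∩ Ugo ∩ Callum: 10:50-12:30, 12:35-13:45, 15:05-15:10, 15:20-16:45.
Yuki ∩ Sofia ∩ Ugo ∩ Callum ∩ Wiremu: 10:50-12:30, 12:35-13:45, 15:05-15:10, 15:20-16:45.
Yuki ∩ Sofia ∩ Ugo ∩ Callum ∩ Wiremu ∩ Bashir: 10:50-11:50, 12:15-12:30, 12:35-13:20, 15:05-15:10, 15:20-16:35.
Summing the common windows: 60 + 15 + 45 + 5 + 75 = 200 minutes.

200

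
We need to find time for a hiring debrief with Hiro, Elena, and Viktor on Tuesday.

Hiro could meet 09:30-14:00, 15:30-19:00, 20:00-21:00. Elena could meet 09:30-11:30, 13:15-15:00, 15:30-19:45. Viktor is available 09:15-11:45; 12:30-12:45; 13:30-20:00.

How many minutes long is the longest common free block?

Hiro ∩ Elena: 09:30-11:30, 13:15-14:00, 15:30-19:00.
Hiro ∩ Elena ∩ Viktor: 09:30-11:30, 13:30-14:00, 15:30-19:00.
The longest is 15:30-19:00 at 210 minutes.

210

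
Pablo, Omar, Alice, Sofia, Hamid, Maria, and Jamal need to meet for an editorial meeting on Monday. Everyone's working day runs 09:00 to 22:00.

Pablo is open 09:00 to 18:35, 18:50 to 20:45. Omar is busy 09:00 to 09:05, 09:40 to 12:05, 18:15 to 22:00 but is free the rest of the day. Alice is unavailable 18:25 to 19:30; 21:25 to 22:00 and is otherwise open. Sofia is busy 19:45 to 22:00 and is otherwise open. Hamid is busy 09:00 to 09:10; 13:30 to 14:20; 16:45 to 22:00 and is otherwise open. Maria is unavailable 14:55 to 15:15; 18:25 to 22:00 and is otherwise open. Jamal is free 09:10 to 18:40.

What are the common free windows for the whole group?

Pablo free: 09:00-18:35, 18:50-20:45.
Omar free: 09:05-09:40, 12:05-18:15 (invert busy blocks within the working day).
Alice free: 09:00-18:25, 19:30-21:25 (invert busy blocks within the working day).
Sofia free: 09:00-19:45 (invert busy blocks within the working day).
Hamid free: 09:10-13:30, 14:20-16:45 (invert busy blocks within the working day).
Maria free: 09:00-14:55, 15:15-18:25 (invert busy blocks within the working day).
Jamal free: 09:10-18:40.
Pablo ∩ Omar: 09:05-09:40, 12:05-18:15.
Pablo ∩ Omar ∩ Alice: 09:05-09:40, 12:05-18:15.
Pablo ∩ Omar ∩ Alice ∩ Sofia: 09:05-09:40, 12:05-18:15.
Pablo ∩ Omar ∩ Alice ∩ Sofia ∩ Hamid: 09:10-09:40, 12:05-13:30, 14:20-16:45.
Pablo ∩ Omar ∩ Alice ∩ Sofia ∩ Hamid ∩ Maria: 09:10-09:40, 12:05-13:30, 14:20-14:55, 15:15-16:45.
Pablo ∩ Omar ∩ Alice ∩ Sofia ∩ Hamid ∩ Maria ∩ Jamal: 09:10-09:40, 12:05-13:30, 14:20-14:55, 15:15-16:45.

09:10-09:40, 12:05-13:30, 14:20-14:55, 15:15-16:45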